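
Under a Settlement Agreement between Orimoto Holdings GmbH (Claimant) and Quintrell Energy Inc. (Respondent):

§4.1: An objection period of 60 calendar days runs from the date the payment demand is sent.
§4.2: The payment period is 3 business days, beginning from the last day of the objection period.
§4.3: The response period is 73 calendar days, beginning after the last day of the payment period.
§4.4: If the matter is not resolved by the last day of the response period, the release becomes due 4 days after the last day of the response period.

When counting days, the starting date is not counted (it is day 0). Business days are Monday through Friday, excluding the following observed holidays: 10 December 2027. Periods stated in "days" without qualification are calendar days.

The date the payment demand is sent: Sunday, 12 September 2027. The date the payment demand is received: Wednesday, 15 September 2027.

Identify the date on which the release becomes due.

1 February 2028

Adding 60 calendar days to 12 September 2027 gives 11 November 2027, which is the last day of the objection period.
The last day of the payment period: counting 3 business days from Thursday, 11 November 2027 (Nov 12, Nov 15, Nov 16, skipping weekends) reaches Tuesday, 16 November 2027.
Adding 73 calendar days to 16 November 2027 gives 28 January 2028, which is the last day of the response period.
Adding 4 calendar days to 28 January 2028 gives 1 February 2028, which is the date on which the release becomes due.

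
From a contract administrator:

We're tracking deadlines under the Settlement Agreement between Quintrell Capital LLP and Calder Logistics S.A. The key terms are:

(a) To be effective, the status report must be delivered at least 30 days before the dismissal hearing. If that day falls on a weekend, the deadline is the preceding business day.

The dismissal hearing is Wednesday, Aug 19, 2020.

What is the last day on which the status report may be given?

Jul 20, 2020

Counting back 30 calendar days from Aug 19, 2020 gives Jul 20, 2020. That is a Monday, so no adjustment is needed.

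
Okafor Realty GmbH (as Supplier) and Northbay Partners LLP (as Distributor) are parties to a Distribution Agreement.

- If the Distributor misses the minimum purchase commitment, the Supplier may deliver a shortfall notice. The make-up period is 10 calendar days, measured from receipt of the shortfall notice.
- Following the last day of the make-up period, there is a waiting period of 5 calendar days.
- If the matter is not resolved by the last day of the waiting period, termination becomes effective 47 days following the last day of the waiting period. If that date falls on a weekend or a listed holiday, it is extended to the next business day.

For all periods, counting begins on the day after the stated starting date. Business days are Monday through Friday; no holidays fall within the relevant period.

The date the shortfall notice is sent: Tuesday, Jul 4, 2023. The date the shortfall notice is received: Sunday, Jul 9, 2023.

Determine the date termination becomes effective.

The last day of the make-up period: Jul 9, 2023 + 10 days = Jul 19, 2023.
Adding 5 calendar days to Jul 19, 2023 gives Jul 24, 2023, which is the last day of the waiting period.
Adding 47 calendar days to Jul 24, 2023 gives Sep 9, 2023, which is the date termination becomes effective. That falls on a Saturday, so it rolls to the next business day, Monday, Sep 11, 2023.

Sep 11, 2023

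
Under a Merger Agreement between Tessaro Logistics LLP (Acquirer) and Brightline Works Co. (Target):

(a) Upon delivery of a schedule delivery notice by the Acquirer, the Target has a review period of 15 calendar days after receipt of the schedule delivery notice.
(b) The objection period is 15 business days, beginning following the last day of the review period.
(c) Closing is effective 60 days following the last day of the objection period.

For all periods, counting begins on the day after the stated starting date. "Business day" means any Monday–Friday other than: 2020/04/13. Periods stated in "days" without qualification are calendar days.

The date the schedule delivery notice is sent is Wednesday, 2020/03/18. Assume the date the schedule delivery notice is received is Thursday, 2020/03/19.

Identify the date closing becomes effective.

The last day of the review period: 2020/03/19 + 15 days = 2020/04/03.
The last day of the objection period: counting 15 business days from Friday, 2020/04/03 (Apr 6, Apr 7, Apr 8, Apr 9, …, Apr 23, Apr 24, Apr 27, skipping weekends and the listed holiday on Apr 13) reaches Monday, 2020/04/27.
The date closing becomes effective: 60 calendar days after 2020/04/27 is 2020/06/26.

2020/06/26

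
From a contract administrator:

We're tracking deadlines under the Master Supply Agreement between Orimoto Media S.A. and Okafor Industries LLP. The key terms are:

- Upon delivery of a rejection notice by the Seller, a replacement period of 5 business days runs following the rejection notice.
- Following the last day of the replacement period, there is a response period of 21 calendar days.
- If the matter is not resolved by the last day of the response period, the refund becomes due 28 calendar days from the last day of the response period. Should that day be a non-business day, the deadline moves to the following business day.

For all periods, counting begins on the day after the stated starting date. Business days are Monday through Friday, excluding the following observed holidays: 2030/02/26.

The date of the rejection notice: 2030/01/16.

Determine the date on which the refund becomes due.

The last day of the replacement period: 5 business days after Wednesday, 2030/01/16, skipping weekends — Jan 17, Jan 18, Jan 21, Jan 22, Jan 23 — lands on Wednesday, 2030/01/23.
The last day of the response period: 2030/01/23 + 21 days = 2030/02/13.
The date on which the refund becomes due: 2030/02/13 + 28 days = 2030/03/13. 2030/03/13 is a Wednesday and is not a listed holiday, so no roll-forward applies.

2030/03/13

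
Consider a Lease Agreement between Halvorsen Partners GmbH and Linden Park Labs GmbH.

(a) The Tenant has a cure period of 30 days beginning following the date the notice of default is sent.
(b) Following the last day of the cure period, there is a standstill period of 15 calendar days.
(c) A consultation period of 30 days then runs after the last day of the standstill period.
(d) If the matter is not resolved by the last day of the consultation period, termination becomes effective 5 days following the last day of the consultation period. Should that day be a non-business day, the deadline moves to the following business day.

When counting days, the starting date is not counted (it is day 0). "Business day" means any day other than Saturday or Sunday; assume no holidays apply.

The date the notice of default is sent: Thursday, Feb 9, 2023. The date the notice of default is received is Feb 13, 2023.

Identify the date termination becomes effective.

May 1, 2023

The last day of the cure period: 30 calendar days after Feb 9, 2023 is Mar 11, 2023.
The last day of the standstill period: Mar 11, 2023 + 15 days = Mar 26, 2023.
The last day of the consultation period: 30 calendar days after Mar 26, 2023 is Apr 25, 2023.
Adding 5 calendar days to Apr 25, 2023 gives Apr 30, 2023, which is the date termination becomes effective. That falls on a Sunday, so it rolls to the next business day, Monday, May 1, 2023.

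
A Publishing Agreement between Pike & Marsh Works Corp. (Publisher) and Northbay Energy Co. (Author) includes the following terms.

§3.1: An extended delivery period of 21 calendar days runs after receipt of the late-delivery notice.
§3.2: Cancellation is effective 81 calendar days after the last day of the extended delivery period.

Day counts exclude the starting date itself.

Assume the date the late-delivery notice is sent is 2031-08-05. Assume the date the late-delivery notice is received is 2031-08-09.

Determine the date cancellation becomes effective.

2031-11-19

The last day of the extended delivery period: 21 calendar days after 2031-08-09 is 2031-08-30.
The date cancellation becomes effective: 2031-08-30 + 81 days = 2031-11-19.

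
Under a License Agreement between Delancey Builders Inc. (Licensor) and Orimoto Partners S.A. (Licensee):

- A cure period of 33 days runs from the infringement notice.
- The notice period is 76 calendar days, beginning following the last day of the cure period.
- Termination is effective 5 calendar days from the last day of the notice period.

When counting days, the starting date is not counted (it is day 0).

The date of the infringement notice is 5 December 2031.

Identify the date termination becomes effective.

28 March 2032

Adding 33 calendar days to 5 December 2031 gives 7 January 2032, which is the last day of the cure period.
The last day of the notice period: 76 calendar days after 7 January 2032 is 23 March 2032.
Adding 5 calendar days to 23 March 2032 gives 28 March 2032, which is the date termination becomes effective.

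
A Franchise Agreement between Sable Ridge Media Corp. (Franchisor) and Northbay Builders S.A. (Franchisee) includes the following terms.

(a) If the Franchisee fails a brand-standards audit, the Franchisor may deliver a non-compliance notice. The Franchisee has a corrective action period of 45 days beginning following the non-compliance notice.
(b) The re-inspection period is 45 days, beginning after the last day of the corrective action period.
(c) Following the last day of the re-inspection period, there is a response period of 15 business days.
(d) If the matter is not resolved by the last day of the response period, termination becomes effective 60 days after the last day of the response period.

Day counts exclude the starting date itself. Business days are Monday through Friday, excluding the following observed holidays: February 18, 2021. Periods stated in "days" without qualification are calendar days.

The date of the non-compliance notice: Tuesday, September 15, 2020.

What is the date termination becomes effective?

March 5, 2021

The last day of the corrective action period: September 15, 2020 + 45 days = October 30, 2020.
Adding 45 calendar days to October 30, 2020 gives December 14, 2020, which is the last day of the re-inspection period.
The last day of the response period: counting 15 business days from Monday, December 14, 2020 (Dec 15, Dec 16, Dec 17, Dec 18, …, Dec 31, Jan 1, Jan 4, skipping weekends) reaches Monday, January 4, 2021.
The date termination becomes effective: January 4, 2021 + 60 days = March 5, 2021.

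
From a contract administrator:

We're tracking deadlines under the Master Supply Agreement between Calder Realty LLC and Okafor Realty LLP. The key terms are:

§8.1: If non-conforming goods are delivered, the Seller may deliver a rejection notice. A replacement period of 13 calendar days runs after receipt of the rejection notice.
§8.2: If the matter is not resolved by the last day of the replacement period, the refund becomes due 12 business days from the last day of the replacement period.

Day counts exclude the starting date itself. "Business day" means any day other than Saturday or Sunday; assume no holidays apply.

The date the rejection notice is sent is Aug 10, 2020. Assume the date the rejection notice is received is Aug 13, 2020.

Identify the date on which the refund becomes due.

Sep 11, 2020

The last day of the replacement period: 13 calendar days after Aug 13, 2020 is Aug 26, 2020.
From Wednesday, Aug 26, 2020, 12 business days (Aug 27, Aug 28, Aug 31, Sep 1, …, Sep 9, Sep 10, Sep 11, skipping weekends) brings us to Friday, Sep 11, 2020, which is the date on which the refund becomes due.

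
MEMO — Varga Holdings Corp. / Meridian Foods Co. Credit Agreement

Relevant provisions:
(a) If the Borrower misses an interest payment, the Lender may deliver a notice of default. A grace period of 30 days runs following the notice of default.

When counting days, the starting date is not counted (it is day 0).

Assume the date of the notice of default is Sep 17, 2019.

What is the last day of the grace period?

The last day of the grace period: 30 calendar days after Sep 17, 2019 is Oct 17, 2019.

Oct 17, 2019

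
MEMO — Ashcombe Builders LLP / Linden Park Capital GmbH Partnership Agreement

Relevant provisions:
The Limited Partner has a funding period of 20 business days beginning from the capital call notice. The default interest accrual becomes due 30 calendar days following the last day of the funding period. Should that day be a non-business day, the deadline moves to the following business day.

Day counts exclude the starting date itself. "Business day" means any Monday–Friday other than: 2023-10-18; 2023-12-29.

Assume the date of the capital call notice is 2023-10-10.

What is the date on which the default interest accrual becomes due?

The last day of the funding period: 20 business days after Tuesday, 2023-10-10, skipping weekends and the listed holiday on Oct 18 — Oct 11, Oct 12, Oct 13, Oct 16, …, Nov 6, Nov 7, Nov 8 — lands on Wednesday, 2023-11-08.
Adding 30 calendar days to 2023-11-08 gives 2023-12-08, which is the date on which the default interest accrual becomes due. 2023-12-08 is a Friday and is not a listed holiday, so no roll-forward applies.

2023-12-08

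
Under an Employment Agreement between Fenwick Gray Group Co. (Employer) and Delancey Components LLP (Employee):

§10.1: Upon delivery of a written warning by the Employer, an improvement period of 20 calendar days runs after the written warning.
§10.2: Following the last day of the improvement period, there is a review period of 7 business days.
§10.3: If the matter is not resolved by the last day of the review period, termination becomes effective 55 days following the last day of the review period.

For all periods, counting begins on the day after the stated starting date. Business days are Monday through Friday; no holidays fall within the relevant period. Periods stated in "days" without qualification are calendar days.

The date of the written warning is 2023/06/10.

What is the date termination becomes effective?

2023/09/04

The last day of the improvement period: 2023/06/10 + 20 days = 2023/06/30.
The last day of the review period: counting 7 business days from Friday, 2023/06/30 (Jul 3, Jul 4, Jul 5, Jul 6, Jul 7, Jul 10, Jul 11, skipping weekends) reaches Tuesday, 2023/07/11.
Adding 55 calendar days to 2023/07/11 gives 2023/09/04, which is the date termination becomes effective.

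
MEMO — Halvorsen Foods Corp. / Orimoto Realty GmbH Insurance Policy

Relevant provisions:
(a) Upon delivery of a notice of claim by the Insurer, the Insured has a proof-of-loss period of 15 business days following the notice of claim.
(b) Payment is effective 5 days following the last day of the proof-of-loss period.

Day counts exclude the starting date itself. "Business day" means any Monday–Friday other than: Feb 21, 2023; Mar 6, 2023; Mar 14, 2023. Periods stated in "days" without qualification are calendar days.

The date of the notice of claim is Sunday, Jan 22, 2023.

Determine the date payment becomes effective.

Feb 15, 2023

The last day of the proof-of-loss period: 15 business days after Sunday, Jan 22, 2023, skipping weekends — Jan 23, Jan 24, Jan 25, Jan 26, …, Feb 8, Feb 9, Feb 10 — lands on Friday, Feb 10, 2023.
The date payment becomes effective: 5 calendar days after Feb 10, 2023 is Feb 15, 2023.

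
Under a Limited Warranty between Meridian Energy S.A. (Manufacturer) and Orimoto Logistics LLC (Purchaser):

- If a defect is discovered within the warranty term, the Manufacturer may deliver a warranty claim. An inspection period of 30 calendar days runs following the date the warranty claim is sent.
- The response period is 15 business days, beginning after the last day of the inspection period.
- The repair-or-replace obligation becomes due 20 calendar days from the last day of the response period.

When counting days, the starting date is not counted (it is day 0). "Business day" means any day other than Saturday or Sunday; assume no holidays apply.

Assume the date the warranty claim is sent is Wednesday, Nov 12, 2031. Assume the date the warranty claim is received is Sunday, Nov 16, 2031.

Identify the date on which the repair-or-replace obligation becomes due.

Adding 30 calendar days to Nov 12, 2031 gives Dec 12, 2031, which is the last day of the inspection period.
The last day of the response period: 15 business days after Friday, Dec 12, 2031, skipping weekends — Dec 15, Dec 16, Dec 17, Dec 18, …, Dec 31, Jan 1, Jan 2 — lands on Friday, Jan 2, 2032.
The date on which the repair-or-replace obligation becomes due: 20 calendar days after Jan 2, 2032 is Jan 22, 2032.

Jan 22, 2032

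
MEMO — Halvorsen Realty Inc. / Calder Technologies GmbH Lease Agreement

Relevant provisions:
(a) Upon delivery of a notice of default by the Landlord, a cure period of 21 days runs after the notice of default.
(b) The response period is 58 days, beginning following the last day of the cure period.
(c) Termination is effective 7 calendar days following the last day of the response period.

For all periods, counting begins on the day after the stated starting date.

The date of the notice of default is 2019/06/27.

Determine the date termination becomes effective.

2019/09/21

The last day of the cure period: 2019/06/27 + 21 days = 2019/07/18.
The last day of the response period: 2019/07/18 + 58 days = 2019/09/14.
The date termination becomes effective: 2019/09/14 + 7 days = 2019/09/21.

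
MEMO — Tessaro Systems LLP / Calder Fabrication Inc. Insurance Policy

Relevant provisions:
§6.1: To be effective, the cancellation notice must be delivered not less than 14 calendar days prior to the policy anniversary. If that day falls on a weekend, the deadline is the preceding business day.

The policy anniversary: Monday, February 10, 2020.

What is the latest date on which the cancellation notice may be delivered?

January 27, 2020

February 10, 2020 minus 14 days is January 27, 2020. That is a Monday, so no adjustment is needed.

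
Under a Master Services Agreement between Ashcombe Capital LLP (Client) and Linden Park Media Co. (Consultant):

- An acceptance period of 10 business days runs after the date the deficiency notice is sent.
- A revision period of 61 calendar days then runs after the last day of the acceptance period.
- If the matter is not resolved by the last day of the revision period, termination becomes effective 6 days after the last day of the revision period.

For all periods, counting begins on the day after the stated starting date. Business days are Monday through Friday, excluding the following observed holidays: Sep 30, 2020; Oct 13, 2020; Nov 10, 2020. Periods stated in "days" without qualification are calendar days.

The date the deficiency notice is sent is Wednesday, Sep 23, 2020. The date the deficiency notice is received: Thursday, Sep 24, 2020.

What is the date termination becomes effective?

The last day of the acceptance period: counting 10 business days from Wednesday, Sep 23, 2020 (Sep 24, Sep 25, Sep 28, Sep 29, Oct 1, Oct 2, Oct 5, Oct 6, Oct 7, Oct 8, skipping weekends and the listed holiday on Sep 30) reaches Thursday, Oct 8, 2020.
The last day of the revision period: 61 calendar days after Oct 8, 2020 is Dec 8, 2020.
Adding 6 calendar days to Dec 8, 2020 gives Dec 14, 2020, which is the date termination becomes effective.

Dec 14, 2020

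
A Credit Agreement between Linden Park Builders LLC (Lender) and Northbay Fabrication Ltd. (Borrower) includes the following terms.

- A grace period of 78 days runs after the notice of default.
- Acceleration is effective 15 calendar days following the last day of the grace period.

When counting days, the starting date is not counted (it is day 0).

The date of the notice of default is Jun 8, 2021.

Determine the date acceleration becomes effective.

Adding 78 calendar days to Jun 8, 2021 gives Aug 25, 2021, which is the last day of the grace period.
The date acceleration becomes effective: 15 calendar days after Aug 25, 2021 is Sep 9, 2021.

Sep 9, 2021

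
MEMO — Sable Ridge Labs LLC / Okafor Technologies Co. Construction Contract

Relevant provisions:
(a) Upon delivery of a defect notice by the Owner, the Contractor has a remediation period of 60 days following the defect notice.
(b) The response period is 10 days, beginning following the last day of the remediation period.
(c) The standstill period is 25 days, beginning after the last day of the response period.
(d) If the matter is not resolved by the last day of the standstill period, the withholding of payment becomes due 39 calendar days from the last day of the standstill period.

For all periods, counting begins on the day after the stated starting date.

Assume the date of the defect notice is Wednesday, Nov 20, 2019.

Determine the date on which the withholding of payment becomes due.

Apr 2, 2020

The last day of the remediation period: Nov 20, 2019 + 60 days = Jan 19, 2020.
The last day of the response period: Jan 19, 2020 + 10 days = Jan 29, 2020.
Adding 25 calendar days to Jan 29, 2020 gives Feb 23, 2020, which is the last day of the standstill period.
The date on which the withholding of payment becomes due: Feb 23, 2020 + 39 days = Apr 2, 2020.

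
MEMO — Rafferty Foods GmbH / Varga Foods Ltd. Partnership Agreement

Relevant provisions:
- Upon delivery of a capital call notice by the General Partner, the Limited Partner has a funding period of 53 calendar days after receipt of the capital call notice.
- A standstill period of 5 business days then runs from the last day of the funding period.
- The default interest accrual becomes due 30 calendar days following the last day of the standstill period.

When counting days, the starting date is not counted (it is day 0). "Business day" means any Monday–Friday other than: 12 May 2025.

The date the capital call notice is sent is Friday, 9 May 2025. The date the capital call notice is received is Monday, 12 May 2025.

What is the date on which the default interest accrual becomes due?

10 August 2025

The last day of the funding period: 53 calendar days after 12 May 2025 is 4 July 2025.
The last day of the standstill period: 5 business days after Friday, 4 July 2025, skipping weekends — Jul 7, Jul 8, Jul 9, Jul 10, Jul 11 — lands on Friday, 11 July 2025.
The date on which the default interest accrual becomes due: 30 calendar days after 11 July 2025 is 10 August 2025.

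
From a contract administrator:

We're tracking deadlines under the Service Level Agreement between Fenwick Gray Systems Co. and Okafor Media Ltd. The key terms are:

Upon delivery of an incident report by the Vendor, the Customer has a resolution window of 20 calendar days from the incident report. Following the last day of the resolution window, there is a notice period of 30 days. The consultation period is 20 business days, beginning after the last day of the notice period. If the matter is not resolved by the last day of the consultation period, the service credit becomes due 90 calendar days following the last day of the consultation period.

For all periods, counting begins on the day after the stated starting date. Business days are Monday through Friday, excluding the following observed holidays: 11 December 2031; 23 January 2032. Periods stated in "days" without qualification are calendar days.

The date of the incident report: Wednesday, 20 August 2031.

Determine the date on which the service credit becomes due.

4 February 2032

Adding 20 calendar days to 20 August 2031 gives 9 September 2031, which is the last day of the resolution window.
Adding 30 calendar days to 9 September 2031 gives 9 October 2031, which is the last day of the notice period.
The last day of the consultation period: counting 20 business days from Thursday, 9 October 2031 (Oct 10, Oct 13, Oct 14, Oct 15, …, Nov 4, Nov 5, Nov 6, skipping weekends) reaches Thursday, 6 November 2031.
The date on which the service credit becomes due: 6 November 2031 + 90 days = 4 February 2032.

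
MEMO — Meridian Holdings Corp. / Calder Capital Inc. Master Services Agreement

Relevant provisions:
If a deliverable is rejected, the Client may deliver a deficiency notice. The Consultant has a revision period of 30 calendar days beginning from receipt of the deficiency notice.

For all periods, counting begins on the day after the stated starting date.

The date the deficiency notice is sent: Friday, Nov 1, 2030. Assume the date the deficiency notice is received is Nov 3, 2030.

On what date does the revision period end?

The last day of the revision period: 30 calendar days after Nov 3, 2030 is Dec 3, 2030.

Dec 3, 2030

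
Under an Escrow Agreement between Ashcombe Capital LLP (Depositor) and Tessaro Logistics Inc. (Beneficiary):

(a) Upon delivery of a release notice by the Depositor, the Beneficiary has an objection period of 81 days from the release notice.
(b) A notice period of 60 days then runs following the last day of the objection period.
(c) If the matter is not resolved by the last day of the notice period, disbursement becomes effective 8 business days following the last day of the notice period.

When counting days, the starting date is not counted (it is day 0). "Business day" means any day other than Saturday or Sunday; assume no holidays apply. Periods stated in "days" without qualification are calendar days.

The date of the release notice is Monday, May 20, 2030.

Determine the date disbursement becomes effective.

October 18, 2030

The last day of the objection period: May 20, 2030 + 81 days = August 9, 2030.
Adding 60 calendar days to August 9, 2030 gives October 8, 2030, which is the last day of the notice period.
The date disbursement becomes effective: 8 business days after Tuesday, October 8, 2030, skipping weekends — Oct 9, Oct 10, Oct 11, Oct 14, Oct 15, Oct 16, Oct 17, Oct 18 — lands on Friday, October 18, 2030.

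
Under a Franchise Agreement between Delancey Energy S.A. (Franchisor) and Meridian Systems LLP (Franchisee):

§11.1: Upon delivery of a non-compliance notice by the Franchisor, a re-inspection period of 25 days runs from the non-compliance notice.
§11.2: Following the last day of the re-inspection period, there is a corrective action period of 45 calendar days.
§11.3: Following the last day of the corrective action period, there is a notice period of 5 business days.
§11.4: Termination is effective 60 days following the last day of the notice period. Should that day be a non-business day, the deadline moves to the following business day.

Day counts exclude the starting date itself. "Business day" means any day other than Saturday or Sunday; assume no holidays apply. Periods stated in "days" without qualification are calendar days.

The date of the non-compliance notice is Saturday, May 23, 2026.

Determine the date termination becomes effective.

Oct 6, 2026

Adding 25 calendar days to May 23, 2026 gives Jun 17, 2026, which is the last day of the re-inspection period.
The last day of the corrective action period: Jun 17, 2026 + 45 days = Aug 1, 2026.
From Saturday, Aug 1, 2026, 5 business days (Aug 3, Aug 4, Aug 5, Aug 6, Aug 7, skipping weekends) brings us to Friday, Aug 7, 2026, which is the last day of the notice period.
Adding 60 calendar days to Aug 7, 2026 gives Oct 6, 2026, which is the date termination becomes effective. Oct 6, 2026 is a Tuesday, so no roll-forward applies.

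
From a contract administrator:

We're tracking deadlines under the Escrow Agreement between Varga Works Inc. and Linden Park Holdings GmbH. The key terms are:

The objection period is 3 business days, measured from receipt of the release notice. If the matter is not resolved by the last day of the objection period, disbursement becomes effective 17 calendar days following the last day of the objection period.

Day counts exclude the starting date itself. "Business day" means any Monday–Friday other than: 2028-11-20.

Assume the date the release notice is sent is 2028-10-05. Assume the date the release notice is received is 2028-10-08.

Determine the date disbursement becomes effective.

From Sunday, 2028-10-08, 3 business days (Oct 9, Oct 10, Oct 11, skipping weekends) brings us to Wednesday, 2028-10-11, which is the last day of the objection period.
Adding 17 calendar days to 2028-10-11 gives 2028-10-28, which is the date disbursement becomes effective.

2028-10-28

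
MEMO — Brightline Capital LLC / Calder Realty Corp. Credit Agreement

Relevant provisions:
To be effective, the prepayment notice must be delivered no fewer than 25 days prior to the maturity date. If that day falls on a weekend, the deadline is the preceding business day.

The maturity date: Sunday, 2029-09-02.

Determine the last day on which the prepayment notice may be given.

Counting back 25 calendar days from 2029-09-02 gives 2029-08-08. That is a Wednesday, so no adjustment is needed.

2029-08-08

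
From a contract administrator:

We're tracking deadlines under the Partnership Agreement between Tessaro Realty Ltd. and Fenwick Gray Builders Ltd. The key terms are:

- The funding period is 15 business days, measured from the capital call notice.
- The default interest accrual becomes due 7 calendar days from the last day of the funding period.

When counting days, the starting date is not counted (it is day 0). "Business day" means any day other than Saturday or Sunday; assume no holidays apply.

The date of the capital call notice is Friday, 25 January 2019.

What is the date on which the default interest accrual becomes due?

22 February 2019

From Friday, 25 January 2019, 15 business days (Jan 28, Jan 29, Jan 30, Jan 31, …, Feb 13, Feb 14, Feb 15, skipping weekends) brings us to Friday, 15 February 2019, which is the last day of the funding period.
The date on which the default interest accrual becomes due: 15 February 2019 + 7 days = 22 February 2019.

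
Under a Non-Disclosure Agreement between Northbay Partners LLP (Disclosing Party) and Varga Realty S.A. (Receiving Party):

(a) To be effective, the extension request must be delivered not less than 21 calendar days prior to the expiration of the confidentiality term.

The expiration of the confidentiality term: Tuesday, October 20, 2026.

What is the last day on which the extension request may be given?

Counting back 21 calendar days from October 20, 2026 gives September 29, 2026.

September 29, 2026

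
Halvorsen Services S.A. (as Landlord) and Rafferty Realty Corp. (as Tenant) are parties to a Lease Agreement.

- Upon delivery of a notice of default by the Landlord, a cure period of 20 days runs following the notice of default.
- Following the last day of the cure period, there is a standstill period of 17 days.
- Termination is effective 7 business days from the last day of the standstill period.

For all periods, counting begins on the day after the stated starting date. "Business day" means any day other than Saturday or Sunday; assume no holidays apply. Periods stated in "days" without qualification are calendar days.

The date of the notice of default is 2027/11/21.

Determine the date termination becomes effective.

2028/01/06

The last day of the cure period: 20 calendar days after 2027/11/21 is 2027/12/11.
Adding 17 calendar days to 2027/12/11 gives 2027/12/28, which is the last day of the standstill period.
From Tuesday, 2027/12/28, 7 business days (Dec 29, Dec 30, Dec 31, Jan 3, Jan 4, Jan 5, Jan 6, skipping weekends) brings us to Thursday, 2028/01/06, which is the date termination becomes effective.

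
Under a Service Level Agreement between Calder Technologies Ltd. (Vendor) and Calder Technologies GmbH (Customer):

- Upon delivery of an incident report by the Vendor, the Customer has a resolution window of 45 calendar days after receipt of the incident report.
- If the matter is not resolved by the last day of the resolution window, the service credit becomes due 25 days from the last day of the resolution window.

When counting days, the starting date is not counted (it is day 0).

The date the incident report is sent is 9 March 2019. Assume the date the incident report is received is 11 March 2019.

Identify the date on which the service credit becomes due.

20 May 2019

Adding 45 calendar days to 11 March 2019 gives 25 April 2019, which is the last day of the resolution window.
Adding 25 calendar days to 25 April 2019 gives 20 May 2019, which is the date on which the service credit becomes due.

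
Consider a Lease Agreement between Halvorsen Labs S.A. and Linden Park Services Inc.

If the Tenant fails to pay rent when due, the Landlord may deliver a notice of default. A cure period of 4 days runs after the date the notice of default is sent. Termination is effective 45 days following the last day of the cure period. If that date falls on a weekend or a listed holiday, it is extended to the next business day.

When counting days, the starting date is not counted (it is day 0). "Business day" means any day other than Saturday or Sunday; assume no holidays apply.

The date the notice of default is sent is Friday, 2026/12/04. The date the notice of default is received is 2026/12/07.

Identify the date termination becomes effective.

2027/01/22

The last day of the cure period: 4 calendar days after 2026/12/04 is 2026/12/08.
Adding 45 calendar days to 2026/12/08 gives 2027/01/22, which is the date termination becomes effective. 2027/01/22 is a Friday, so no roll-forward applies.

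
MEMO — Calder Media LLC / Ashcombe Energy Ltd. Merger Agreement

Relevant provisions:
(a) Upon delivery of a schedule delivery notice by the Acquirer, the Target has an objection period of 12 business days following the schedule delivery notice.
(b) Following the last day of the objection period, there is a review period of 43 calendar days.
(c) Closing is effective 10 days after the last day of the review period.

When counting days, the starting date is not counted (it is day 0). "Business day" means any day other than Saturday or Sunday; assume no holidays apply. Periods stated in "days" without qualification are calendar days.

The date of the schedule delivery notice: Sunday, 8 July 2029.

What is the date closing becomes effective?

15 September 2029

The last day of the objection period: 12 business days after Sunday, 8 July 2029, skipping weekends — Jul 9, Jul 10, Jul 11, Jul 12, …, Jul 20, Jul 23, Jul 24 — lands on Tuesday, 24 July 2029.
Adding 43 calendar days to 24 July 2029 gives 5 September 2029, which is the last day of the review period.
The date closing becomes effective: 10 calendar days after 5 September 2029 is 15 September 2029.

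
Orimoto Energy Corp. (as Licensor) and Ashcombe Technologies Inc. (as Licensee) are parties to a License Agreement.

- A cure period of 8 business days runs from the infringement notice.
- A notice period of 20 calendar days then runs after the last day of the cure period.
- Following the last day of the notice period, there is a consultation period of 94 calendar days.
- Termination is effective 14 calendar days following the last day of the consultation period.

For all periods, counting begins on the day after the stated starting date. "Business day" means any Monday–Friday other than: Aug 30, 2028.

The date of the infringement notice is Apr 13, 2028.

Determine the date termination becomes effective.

Aug 31, 2028

From Thursday, Apr 13, 2028, 8 business days (Apr 14, Apr 17, Apr 18, Apr 19, Apr 20, Apr 21, Apr 24, Apr 25, skipping weekends) brings us to Tuesday, Apr 25, 2028, which is the last day of the cure period.
The last day of the notice period: Apr 25, 2028 + 20 days = May 15, 2028.
Adding 94 calendar days to May 15, 2028 gives Aug 17, 2028, which is the last day of the consultation period.
The date termination becomes effective: Aug 17, 2028 + 14 days = Aug 31, 2028.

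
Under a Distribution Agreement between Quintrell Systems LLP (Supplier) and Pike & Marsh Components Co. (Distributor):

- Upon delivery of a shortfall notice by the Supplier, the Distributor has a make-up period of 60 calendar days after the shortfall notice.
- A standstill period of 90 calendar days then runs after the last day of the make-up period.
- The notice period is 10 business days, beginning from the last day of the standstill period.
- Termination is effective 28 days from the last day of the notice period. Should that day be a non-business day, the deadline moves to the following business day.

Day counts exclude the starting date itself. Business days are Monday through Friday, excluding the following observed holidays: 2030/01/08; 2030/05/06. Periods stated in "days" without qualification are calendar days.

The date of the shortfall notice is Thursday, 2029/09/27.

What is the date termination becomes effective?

2030/04/05

The last day of the make-up period: 60 calendar days after 2029/09/27 is 2029/11/26.
Adding 90 calendar days to 2029/11/26 gives 2030/02/24, which is the last day of the standstill period.
The last day of the notice period: 10 business days after Sunday, 2030/02/24, skipping weekends — Feb 25, Feb 26, Feb 27, Feb 28, Mar 1, Mar 4, Mar 5, Mar 6, Mar 7, Mar 8 — lands on Friday, 2030/03/08.
The date termination becomes effective: 2030/03/08 + 28 days = 2030/04/05. 2030/04/05 is a Friday and is not a listed holiday, so no roll-forward applies.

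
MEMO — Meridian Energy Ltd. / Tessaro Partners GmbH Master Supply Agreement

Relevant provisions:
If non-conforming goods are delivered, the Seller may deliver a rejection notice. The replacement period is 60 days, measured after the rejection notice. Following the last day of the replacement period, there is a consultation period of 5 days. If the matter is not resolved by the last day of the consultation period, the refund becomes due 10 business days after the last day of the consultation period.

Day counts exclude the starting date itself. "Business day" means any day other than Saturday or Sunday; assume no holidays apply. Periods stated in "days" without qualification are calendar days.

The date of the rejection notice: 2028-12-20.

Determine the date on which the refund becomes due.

2029-03-09

Adding 60 calendar days to 2028-12-20 gives 2029-02-18, which is the last day of the replacement period.
The last day of the consultation period: 5 calendar days after 2029-02-18 is 2029-02-23.
The date on which the refund becomes due: 10 business days after Friday, 2029-02-23, skipping weekends — Feb 26, Feb 27, Feb 28, Mar 1, Mar 2, Mar 5, Mar 6, Mar 7, Mar 8, Mar 9 — lands on Friday, 2029-03-09.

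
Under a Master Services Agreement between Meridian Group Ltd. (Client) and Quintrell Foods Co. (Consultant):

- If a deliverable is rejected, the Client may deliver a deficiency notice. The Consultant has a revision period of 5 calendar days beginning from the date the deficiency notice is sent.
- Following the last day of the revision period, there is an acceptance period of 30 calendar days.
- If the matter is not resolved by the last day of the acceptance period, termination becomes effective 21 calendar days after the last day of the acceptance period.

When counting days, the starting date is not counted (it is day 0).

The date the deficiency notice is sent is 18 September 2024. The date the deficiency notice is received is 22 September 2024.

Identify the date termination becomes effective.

Adding 5 calendar days to 18 September 2024 gives 23 September 2024, which is the last day of the revision period.
The last day of the acceptance period: 30 calendar days after 23 September 2024 is 23 October 2024.
The date termination becomes effective: 21 calendar days after 23 October 2024 is 13 November 2024.

13 November 2024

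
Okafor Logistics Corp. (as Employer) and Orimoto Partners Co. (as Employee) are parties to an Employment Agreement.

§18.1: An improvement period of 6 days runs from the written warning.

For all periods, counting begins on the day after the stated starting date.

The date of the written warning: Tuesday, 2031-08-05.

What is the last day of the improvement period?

2031-08-11

The last day of the improvement period: 2031-08-05 + 6 days = 2031-08-11.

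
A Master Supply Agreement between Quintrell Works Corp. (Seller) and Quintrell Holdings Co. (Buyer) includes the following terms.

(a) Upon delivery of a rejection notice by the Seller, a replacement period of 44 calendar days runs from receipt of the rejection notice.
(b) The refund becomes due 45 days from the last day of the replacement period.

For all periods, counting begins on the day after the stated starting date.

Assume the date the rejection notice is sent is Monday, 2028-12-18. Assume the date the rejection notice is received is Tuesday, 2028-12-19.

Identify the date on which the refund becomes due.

2029-03-18

The last day of the replacement period: 2028-12-19 + 44 days = 2029-02-01.
The date on which the refund becomes due: 45 calendar days after 2029-02-01 is 2029-03-18.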